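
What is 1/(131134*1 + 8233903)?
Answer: 1/8365037 ≈ 1.1955e-7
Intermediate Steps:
1/(131134*1 + 8233903) = 1/(131134 + 8233903) = 1/8365037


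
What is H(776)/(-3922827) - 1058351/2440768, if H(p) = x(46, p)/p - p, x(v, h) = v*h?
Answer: -4149946117637/9574710611136 ≈ -0.43343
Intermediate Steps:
x(v, h) = h*v
H(p) = 46 - p (H(p) = (p*46)/p - p = (46*p)/p - p = 46 - p)
H(776)/(-3922827) - 1058351/2440768 = (46 - 1*776)/(-3922827) - 1058351/2440768 = (46 - 776)*(-1/3922827) - 1058351*1/2440768 = -730*(-1/3922827) - 1058351/2440768 = 730/3922827 - 1058351/2440768 = -4149946117637/9574710611136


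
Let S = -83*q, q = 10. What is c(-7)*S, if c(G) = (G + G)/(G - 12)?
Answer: -11620/19 ≈ -611.58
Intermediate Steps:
S = -830 (S = -83*10 = -830)
c(G) = 2*G/(-12 + G) (c(G) = (2*G)/(-12 + G) = 2*G/(-12 + G))
c(-7)*S = (2*(-7)/(-12 - 7))*(-830) = (2*(-7)/(-19))*(-830) = (2*(-7)*(-1/19))*(-830) = (14/19)*(-830) = -11620/19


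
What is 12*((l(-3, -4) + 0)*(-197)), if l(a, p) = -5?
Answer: 11820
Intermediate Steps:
12*((l(-3, -4) + 0)*(-197)) = 12*((-5 + 0)*(-197)) = 12*(-5*(-197)) = 12*985 = 11820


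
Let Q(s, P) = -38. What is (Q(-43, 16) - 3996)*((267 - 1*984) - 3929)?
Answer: 18741964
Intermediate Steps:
(Q(-43, 16) - 3996)*((267 - 1*984) - 3929) = (-38 - 3996)*((267 - 1*984) - 3929) = -4034*((267 - 984) - 3929) = -4034*(-717 - 3929) = -4034*(-4646) = 18741964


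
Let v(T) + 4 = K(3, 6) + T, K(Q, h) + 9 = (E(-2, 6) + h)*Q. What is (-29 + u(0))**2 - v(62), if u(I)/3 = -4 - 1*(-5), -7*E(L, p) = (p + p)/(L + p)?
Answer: 4272/7 ≈ 610.29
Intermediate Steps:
E(L, p) = -2*p/(7*(L + p)) (E(L, p) = -(p + p)/(7*(L + p)) = -2*p/(7*(L + p)))
K(Q, h) = -9 + Q*(-3/7 + h) (K(Q, h) = -9 + (-2*6/(7*(-2) + 7*6) + h)*Q = -9 + (-2*6/(-14 + 42) + h)*Q = -9 + (-2*6/28 + h)*Q = -9 + (-2*6*1/28 + h)*Q = -9 + (-3/7 + h)*Q = -9 + Q*(-3/7 + h))
v(T) = 26/7 + T (v(T) = -4 + ((-9 - 3/7*3 + 3*6) + T) = -4 + ((-9 - 9/7 + 18) + T) = -4 + (54/7 + T) = 26/7 + T)
u(I) = 3 (u(I) = 3*(-4 - 1*(-5)) = 3*(-4 + 5) = 3*1 = 3)
(-29 + u(0))**2 - v(62) = (-29 + 3)**2 - (26/7 + 62) = (-26)**2 - 1*460/7 = 676 - 460/7 = 4272/7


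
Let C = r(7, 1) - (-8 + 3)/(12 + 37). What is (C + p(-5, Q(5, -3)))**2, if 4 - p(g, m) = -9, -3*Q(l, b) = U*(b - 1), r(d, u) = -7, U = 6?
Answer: 89401/2401 ≈ 37.235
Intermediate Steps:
Q(l, b) = 2 - 2*b (Q(l, b) = -2*(b - 1) = -2*(-1 + b) = -(-6 + 6*b)/3 = 2 - 2*b)
p(g, m) = 13 (p(g, m) = 4 - 1*(-9) = 4 + 9 = 13)
C = -338/49 (C = -7 - (-8 + 3)/(12 + 37) = -7 - (-5)/49 = -7 - 1*(-5/49) = -7 + 5/49 = -338/49 ≈ -6.8980)
(C + p(-5, Q(5, -3)))**2 = (-338/49 + 13)**2 = (299/49)**2 = 89401/2401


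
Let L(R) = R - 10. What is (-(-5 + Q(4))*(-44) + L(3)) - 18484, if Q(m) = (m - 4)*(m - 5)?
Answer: -18711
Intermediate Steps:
L(R) = -10 + R
Q(m) = (-5 + m)*(-4 + m) (Q(m) = (-4 + m)*(-5 + m) = (-5 + m)*(-4 + m))
(-(-5 + Q(4))*(-44) + L(3)) - 18484 = (-(-5 + (20 + 4² - 9*4))*(-44) + (-10 + 3)) - 18484 = (-(-5 + (20 + 16 - 36))*(-44) - 7) - 18484 = (-(-5 + 0)*(-44) - 7) - 18484 = (-1*(-5)*(-44) - 7) - 18484 = (5*(-44) - 7) - 18484 = (-220 - 7) - 18484 = -227 - 18484 = -18711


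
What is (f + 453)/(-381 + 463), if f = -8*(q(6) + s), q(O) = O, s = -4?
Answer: 437/82 ≈ 5.3293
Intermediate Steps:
f = -16 (f = -8*(6 - 4) = -8*2 = -16)
(f + 453)/(-381 + 463) = (-16 + 453)/(-381 + 463) = 437/82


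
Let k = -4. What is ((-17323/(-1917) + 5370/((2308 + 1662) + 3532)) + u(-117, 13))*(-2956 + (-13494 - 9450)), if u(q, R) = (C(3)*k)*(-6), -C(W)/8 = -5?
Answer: -180605000384200/7190667 ≈ -2.5117e+7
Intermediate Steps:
C(W) = 40 (C(W) = -8*(-5) = 40)
u(q, R) = 960 (u(q, R) = (40*(-4))*(-6) = -160*(-6) = 960)
((-17323/(-1917) + 5370/((2308 + 1662) + 3532)) + u(-117, 13))*(-2956 + (-13494 - 9450)) = ((-17323/(-1917) + 5370/((2308 + 1662) + 3532)) + 960)*(-2956 + (-13494 - 9450)) = ((-17323*(-1/1917) + 5370/(3970 + 3532)) + 960)*(-2956 - 22944) = ((17323/1917 + 5370/7502) + 960)*(-25900) = ((17323/1917 + 5370*(1/7502)) + 960)*(-25900) = ((17323/1917 + 2685/3751) + 960)*(-25900) = (70125718/7190667 + 960)*(-25900) = (6973166038/7190667)*(-25900) = -180605000384200/7190667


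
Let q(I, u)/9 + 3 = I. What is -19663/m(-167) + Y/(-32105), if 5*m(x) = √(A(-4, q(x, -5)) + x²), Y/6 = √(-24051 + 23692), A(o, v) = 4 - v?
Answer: -98315*√29423/29423 - 6*I*√359/32105 ≈ -573.16 - 0.003541*I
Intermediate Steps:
q(I, u) = -27 + 9*I
Y = 6*I*√359 (Y = 6*√(-24051 + 23692) = 6*√(-359) = 6*(I*√359) = 6*I*√359 ≈ 113.68*I)
m(x) = √(31 + x² - 9*x)/5 (m(x) = √((4 - (-27 + 9*x)) + x²)/5 = √((4 + (27 - 9*x)) + x²)/5 = √((31 - 9*x) + x²)/5 = √(31 + x² - 9*x)/5)
-19663/m(-167) + Y/(-32105) = -19663*5/√(31 + (-167)² - 9*(-167)) + (6*I*√359)/(-32105) = -19663*5/√(31 + 27889 + 1503) + (6*I*√359)*(-1/32105) = -19663*5*√29423/29423 - 6*I*√359/32105 = -98315*√29423/29423 - 6*I*√359/32105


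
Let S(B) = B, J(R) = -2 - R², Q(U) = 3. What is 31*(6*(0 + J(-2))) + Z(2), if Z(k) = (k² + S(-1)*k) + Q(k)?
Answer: -1111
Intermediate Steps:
Z(k) = 3 + k² - k (Z(k) = (k² - k) + 3 = 3 + k² - k)
31*(6*(0 + J(-2))) + Z(2) = 31*(6*(0 + (-2 - 1*(-2)²))) + (3 + 2² - 1*2) = 31*(6*(0 + (-2 - 1*4))) + (3 + 4 - 2) = 31*(6*(0 + (-2 - 4))) + 5 = 31*(6*(0 - 6)) + 5 = 31*(6*(-6)) + 5 = 31*(-36) + 5 = -1116 + 5 = -1111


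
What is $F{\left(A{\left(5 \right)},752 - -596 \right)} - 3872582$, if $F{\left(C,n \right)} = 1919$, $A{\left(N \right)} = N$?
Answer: $-3870663$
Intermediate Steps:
$F{\left(A{\left(5 \right)},752 - -596 \right)} - 3872582 = 1919 - 3872582 = -3870663$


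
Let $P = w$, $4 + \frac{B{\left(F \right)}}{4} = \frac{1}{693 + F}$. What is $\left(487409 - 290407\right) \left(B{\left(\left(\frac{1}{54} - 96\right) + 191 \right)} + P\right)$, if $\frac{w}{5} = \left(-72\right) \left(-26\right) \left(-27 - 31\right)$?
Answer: $- \frac{4551111298290544}{42553} \approx -1.0695 \cdot 10^{11}$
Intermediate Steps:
$B{\left(F \right)} = -16 + \frac{4}{693 + F}$
$w = -542880$ ($w = 5 \left(-72\right) \left(-26\right) \left(-27 - 31\right) = 5 \cdot 1872 \left(-27 - 31\right) = 5 \cdot 1872 \left(-58\right) = 5 \left(-108576\right) = -542880$)
$P = -542880$
$\left(487409 - 290407\right) \left(B{\left(\left(\frac{1}{54} - 96\right) + 191 \right)} + P\right) = \left(487409 - 290407\right) \left(\frac{4 \left(-2771 - 4 \left(\left(\frac{1}{54} - 96\right) + 191\right)\right)}{693 + \left(\left(\frac{1}{54} - 96\right) + 191\right)} - 542880\right) = 197002 \left(\frac{4 \left(-2771 - 4 \left(\left(\frac{1}{54} - 96\right) + 191\right)\right)}{693 + \left(\left(\frac{1}{54} - 96\right) + 191\right)} - 542880\right) = 197002 \left(\frac{4 \left(-2771 - 4 \left(- \frac{5183}{54} + 191\right)\right)}{693 + \left(- \frac{5183}{54} + 191\right)} - 542880\right) = 197002 \left(\frac{4 \left(-2771 - \frac{10262}{27}\right)}{693 + \frac{5131}{54}} - 542880\right) = 197002 \left(\frac{4 \left(-2771 - \frac{10262}{27}\right)}{\frac{42553}{54}} - 542880\right) = 197002 \left(4 \cdot \frac{54}{42553} \left(- \frac{85079}{27}\right) - 542880\right) = 197002 \left(- \frac{680632}{42553} - 542880\right) = 197002 \left(- \frac{23101853272}{42553}\right) = - \frac{4551111298290544}{42553}$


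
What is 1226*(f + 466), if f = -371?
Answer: 116470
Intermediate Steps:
1226*(f + 466) = 1226*(-371 + 466) = 1226*95 = 116470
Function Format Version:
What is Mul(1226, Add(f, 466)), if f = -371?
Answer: 116470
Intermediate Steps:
Mul(1226, Add(f, 466)) = Mul(1226, Add(-371, 466)) = Mul(1226, 95) = 116470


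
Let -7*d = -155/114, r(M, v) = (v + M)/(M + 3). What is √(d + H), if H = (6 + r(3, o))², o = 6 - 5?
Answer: √28426090/798 ≈ 6.6812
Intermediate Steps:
o = 1
r(M, v) = (M + v)/(3 + M)
d = 155/798 (d = -(-155)/(7*114) = -⅐*(-155/114) = 155/798 ≈ 0.19424)
H = 400/9 (H = (6 + (3 + 1)/(3 + 3))² = (6 + 4/6)² = (6 + (⅙)*4)² = (6 + ⅔)² = (20/3)² = 400/9 ≈ 44.444)
√(d + H) = √(155/798 + 400/9) = √(106865/2394) = √28426090/798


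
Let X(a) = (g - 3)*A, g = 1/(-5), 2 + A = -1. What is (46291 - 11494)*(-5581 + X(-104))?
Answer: -969340029/5 ≈ -1.9387e+8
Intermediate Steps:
A = -3 (A = -2 - 1 = -3)
g = -1/5 ≈ -0.20000
X(a) = 48/5 (X(a) = (-1/5 - 3)*(-3) = -16/5*(-3) = 48/5)
(46291 - 11494)*(-5581 + X(-104)) = (46291 - 11494)*(-5581 + 48/5) = 34797*(-27857/5) = -969340029/5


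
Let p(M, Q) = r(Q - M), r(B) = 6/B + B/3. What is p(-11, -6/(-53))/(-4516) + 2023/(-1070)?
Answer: -428004240439/226266435060 ≈ -1.8916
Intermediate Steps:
r(B) = 6/B + B/3 (r(B) = 6/B + B*(⅓) = 6/B + B/3)
p(M, Q) = 6/(Q - M) - M/3 + Q/3 (p(M, Q) = 6/(Q - M) + (Q - M)/3 = 6/(Q - M) + (-M/3 + Q/3) = 6/(Q - M) - M/3 + Q/3)
p(-11, -6/(-53))/(-4516) + 2023/(-1070) = ((-6 - (-6/(-53) - 1*(-11))²/3)/(-11 - (-6)/(-53)))/(-4516) + 2023/(-1070) = ((-6 - (-6*(-1/53) + 11)²/3)/(-11 - (-6)*(-1)/53))*(-1/4516) + 2023*(-1/1070) = ((-6 - (6/53 + 11)²/3)/(-11 - 1*6/53))*(-1/4516) - 2023/1070 = ((-6 - (589/53)²/3)/(-11 - 6/53))*(-1/4516) - 2023/1070 = ((-6 - ⅓*346921/2809)/(-589/53))*(-1/4516) - 2023/1070 = -53*(-6 - 346921/8427)/589*(-1/4516) - 2023/1070 = -53/589*(-397483/8427)*(-1/4516) - 2023/1070 = (397483/93651)*(-1/4516) - 2023/1070 = -397483/422927916 - 2023/1070 = -428004240439/226266435060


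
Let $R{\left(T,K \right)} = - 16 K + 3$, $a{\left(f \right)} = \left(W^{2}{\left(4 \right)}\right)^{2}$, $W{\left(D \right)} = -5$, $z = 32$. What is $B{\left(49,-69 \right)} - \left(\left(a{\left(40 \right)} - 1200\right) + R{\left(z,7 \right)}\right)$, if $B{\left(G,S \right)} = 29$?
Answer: $713$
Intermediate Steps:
$a{\left(f \right)} = 625$ ($a{\left(f \right)} = \left(\left(-5\right)^{2}\right)^{2} = 25^{2} = 625$)
$R{\left(T,K \right)} = 3 - 16 K$
$B{\left(49,-69 \right)} - \left(\left(a{\left(40 \right)} - 1200\right) + R{\left(z,7 \right)}\right) = 29 - \left(\left(625 - 1200\right) + \left(3 - 112\right)\right) = 29 - \left(-575 + \left(3 - 112\right)\right) = 29 - \left(-575 - 109\right) = 29 - -684 = 29 + 684 = 713$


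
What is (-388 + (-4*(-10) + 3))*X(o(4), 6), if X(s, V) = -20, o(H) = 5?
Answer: 6900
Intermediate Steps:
(-388 + (-4*(-10) + 3))*X(o(4), 6) = (-388 + (-4*(-10) + 3))*(-20) = (-388 + (40 + 3))*(-20) = (-388 + 43)*(-20) = -345*(-20) = 6900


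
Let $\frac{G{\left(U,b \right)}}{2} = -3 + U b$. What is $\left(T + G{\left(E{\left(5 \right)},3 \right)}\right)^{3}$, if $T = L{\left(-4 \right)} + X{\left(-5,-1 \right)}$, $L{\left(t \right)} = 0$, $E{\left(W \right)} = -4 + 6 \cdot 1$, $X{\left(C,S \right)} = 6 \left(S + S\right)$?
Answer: $-216$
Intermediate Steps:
$X{\left(C,S \right)} = 12 S$ ($X{\left(C,S \right)} = 6 \cdot 2 S = 12 S$)
$E{\left(W \right)} = 2$ ($E{\left(W \right)} = -4 + 6 = 2$)
$G{\left(U,b \right)} = -6 + 2 U b$ ($G{\left(U,b \right)} = 2 \left(-3 + U b\right) = -6 + 2 U b$)
$T = -12$ ($T = 0 + 12 \left(-1\right) = 0 - 12 = -12$)
$\left(T + G{\left(E{\left(5 \right)},3 \right)}\right)^{3} = \left(-12 - \left(6 - 12\right)\right)^{3} = \left(-12 + \left(-6 + 12\right)\right)^{3} = \left(-12 + 6\right)^{3} = \left(-6\right)^{3} = -216$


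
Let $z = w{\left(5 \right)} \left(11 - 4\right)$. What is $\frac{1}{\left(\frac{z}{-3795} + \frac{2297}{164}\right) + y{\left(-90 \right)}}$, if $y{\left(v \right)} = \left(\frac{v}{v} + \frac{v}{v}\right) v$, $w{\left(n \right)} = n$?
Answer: $- \frac{124476}{20663405} \approx -0.006024$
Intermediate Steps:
$z = 35$ ($z = 5 \left(11 - 4\right) = 5 \cdot 7 = 35$)
$y{\left(v \right)} = 2 v$ ($y{\left(v \right)} = \left(1 + 1\right) v = 2 v$)
$\frac{1}{\left(\frac{z}{-3795} + \frac{2297}{164}\right) + y{\left(-90 \right)}} = \frac{1}{\left(\frac{35}{-3795} + \frac{2297}{164}\right) + 2 \left(-90\right)} = \frac{1}{\left(35 \left(- \frac{1}{3795}\right) + 2297 \cdot \frac{1}{164}\right) - 180} = \frac{1}{\left(- \frac{7}{759} + \frac{2297}{164}\right) - 180} = \frac{1}{\frac{1742275}{124476} - 180} = \frac{1}{- \frac{20663405}{124476}} = - \frac{124476}{20663405}$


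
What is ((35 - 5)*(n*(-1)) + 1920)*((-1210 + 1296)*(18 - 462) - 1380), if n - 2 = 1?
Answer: -72402120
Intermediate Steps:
n = 3 (n = 2 + 1 = 3)
((35 - 5)*(n*(-1)) + 1920)*((-1210 + 1296)*(18 - 462) - 1380) = ((35 - 5)*(3*(-1)) + 1920)*((-1210 + 1296)*(18 - 462) - 1380) = (30*(-3) + 1920)*(86*(-444) - 1380) = (-90 + 1920)*(-38184 - 1380) = 1830*(-39564) = -72402120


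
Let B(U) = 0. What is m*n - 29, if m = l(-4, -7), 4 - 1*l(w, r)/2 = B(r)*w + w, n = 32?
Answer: 483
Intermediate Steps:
l(w, r) = 8 - 2*w (l(w, r) = 8 - 2*(0*w + w) = 8 - 2*(0 + w) = 8 - 2*w)
m = 16 (m = 8 - 2*(-4) = 8 + 8 = 16)
m*n - 29 = 16*32 - 29 = 512 - 29 = 483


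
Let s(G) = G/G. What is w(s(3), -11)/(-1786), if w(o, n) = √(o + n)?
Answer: -I*√10/1786 ≈ -0.0017706*I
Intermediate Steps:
s(G) = 1
w(o, n) = √(n + o)
w(s(3), -11)/(-1786) = √(-11 + 1)/(-1786) = √(-10)*(-1/1786) = (I*√10)*(-1/1786) = -I*√10/1786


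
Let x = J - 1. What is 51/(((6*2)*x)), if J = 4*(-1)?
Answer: -17/20 ≈ -0.85000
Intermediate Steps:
J = -4
x = -5 (x = -4 - 1 = -5)
51/(((6*2)*x)) = 51/(((6*2)*(-5))) = 51/((12*(-5))) = 51/(-60) = 51*(-1/60) = -17/20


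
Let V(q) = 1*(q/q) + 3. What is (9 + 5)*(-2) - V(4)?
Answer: -32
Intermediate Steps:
V(q) = 4 (V(q) = 1*1 + 3 = 1 + 3 = 4)
(9 + 5)*(-2) - V(4) = (9 + 5)*(-2) - 1*4 = 14*(-2) - 4 = -28 - 4 = -32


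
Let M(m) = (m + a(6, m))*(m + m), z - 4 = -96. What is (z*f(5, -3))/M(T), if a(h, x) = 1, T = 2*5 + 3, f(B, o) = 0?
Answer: 0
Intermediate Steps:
z = -92 (z = 4 - 96 = -92)
T = 13 (T = 10 + 3 = 13)
M(m) = 2*m*(1 + m) (M(m) = (m + 1)*(m + m) = (1 + m)*(2*m) = 2*m*(1 + m))
(z*f(5, -3))/M(T) = (-92*0)/((2*13*(1 + 13))) = 0/((2*13*14)) = 0/364 = 0*(1/364) = 0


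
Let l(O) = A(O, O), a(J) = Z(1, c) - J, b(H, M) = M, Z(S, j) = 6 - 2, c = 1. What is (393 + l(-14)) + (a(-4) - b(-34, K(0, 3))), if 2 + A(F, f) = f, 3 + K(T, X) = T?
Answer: 388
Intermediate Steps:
Z(S, j) = 4
K(T, X) = -3 + T
A(F, f) = -2 + f
a(J) = 4 - J
l(O) = -2 + O
(393 + l(-14)) + (a(-4) - b(-34, K(0, 3))) = (393 + (-2 - 14)) + ((4 - 1*(-4)) - (-3 + 0)) = (393 - 16) + ((4 + 4) - 1*(-3)) = 377 + (8 + 3) = 377 + 11 = 388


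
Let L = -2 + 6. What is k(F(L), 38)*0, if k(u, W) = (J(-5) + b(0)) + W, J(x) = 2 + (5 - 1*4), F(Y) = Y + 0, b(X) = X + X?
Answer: 0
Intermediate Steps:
b(X) = 2*X
L = 4
F(Y) = Y
J(x) = 3 (J(x) = 2 + (5 - 4) = 2 + 1 = 3)
k(u, W) = 3 + W (k(u, W) = (3 + 2*0) + W = (3 + 0) + W = 3 + W)
k(F(L), 38)*0 = (3 + 38)*0 = 41*0 = 0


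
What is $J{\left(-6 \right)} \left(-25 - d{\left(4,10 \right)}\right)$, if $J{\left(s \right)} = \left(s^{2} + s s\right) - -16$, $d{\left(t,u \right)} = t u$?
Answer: $-5720$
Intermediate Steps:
$J{\left(s \right)} = 16 + 2 s^{2}$ ($J{\left(s \right)} = \left(s^{2} + s^{2}\right) + 16 = 2 s^{2} + 16 = 16 + 2 s^{2}$)
$J{\left(-6 \right)} \left(-25 - d{\left(4,10 \right)}\right) = \left(16 + 2 \left(-6\right)^{2}\right) \left(-25 - 4 \cdot 10\right) = \left(16 + 2 \cdot 36\right) \left(-25 - 40\right) = \left(16 + 72\right) \left(-25 - 40\right) = 88 \left(-65\right) = -5720$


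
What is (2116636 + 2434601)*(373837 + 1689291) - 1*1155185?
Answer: 9389783334151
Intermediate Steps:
(2116636 + 2434601)*(373837 + 1689291) - 1*1155185 = 4551237*2063128 - 1155185 = 9389784489336 - 1155185 = 9389783334151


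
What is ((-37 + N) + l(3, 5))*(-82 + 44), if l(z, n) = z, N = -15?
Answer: 1862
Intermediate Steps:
((-37 + N) + l(3, 5))*(-82 + 44) = ((-37 - 15) + 3)*(-82 + 44) = (-52 + 3)*(-38) = -49*(-38) = 1862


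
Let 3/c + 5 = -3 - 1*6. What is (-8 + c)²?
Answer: 13225/196 ≈ 67.474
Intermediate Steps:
c = -3/14 (c = 3/(-5 + (-3 - 1*6)) = 3/(-5 + (-3 - 6)) = 3/(-5 - 9) = 3/(-14) = 3*(-1/14) = -3/14 ≈ -0.21429)
(-8 + c)² = (-8 - 3/14)² = (-115/14)² = 13225/196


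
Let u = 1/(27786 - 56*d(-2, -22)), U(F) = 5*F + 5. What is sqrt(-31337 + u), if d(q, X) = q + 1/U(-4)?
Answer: I*sqrt(5489114658949922)/418526 ≈ 177.02*I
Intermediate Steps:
U(F) = 5 + 5*F
d(q, X) = -1/15 + q (d(q, X) = q + 1/(5 + 5*(-4)) = q + 1/(5 - 20) = q + 1/(-15) = q - 1/15 = -1/15 + q)
u = 15/418526 (u = 1/(27786 - 56*(-1/15 - 2)) = 1/(27786 - 56*(-31/15)) = 1/(27786 + 1736/15) = 1/(418526/15) = 15/418526 ≈ 3.5840e-5)
sqrt(-31337 + u) = sqrt(-31337 + 15/418526) = sqrt(-13115349247/418526) = I*sqrt(5489114658949922)/418526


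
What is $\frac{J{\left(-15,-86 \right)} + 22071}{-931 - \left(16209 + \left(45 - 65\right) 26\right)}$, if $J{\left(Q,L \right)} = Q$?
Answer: $- \frac{1838}{1385} \approx -1.3271$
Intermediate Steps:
$\frac{J{\left(-15,-86 \right)} + 22071}{-931 - \left(16209 + \left(45 - 65\right) 26\right)} = \frac{-15 + 22071}{-931 - \left(16209 + \left(45 - 65\right) 26\right)} = \frac{22056}{-931 - \left(16209 - 520\right)} = \frac{22056}{-931 - 15689} = \frac{22056}{-16620} = 22056 \left(- \frac{1}{16620}\right) = - \frac{1838}{1385}$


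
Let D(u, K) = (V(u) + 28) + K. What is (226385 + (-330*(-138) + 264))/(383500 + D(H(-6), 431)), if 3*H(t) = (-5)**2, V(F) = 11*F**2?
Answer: 2449701/3462506 ≈ 0.70749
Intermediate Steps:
H(t) = 25/3 (H(t) = (1/3)*(-5)**2 = (1/3)*25 = 25/3)
D(u, K) = 28 + K + 11*u**2 (D(u, K) = (11*u**2 + 28) + K = (28 + 11*u**2) + K = 28 + K + 11*u**2)
(226385 + (-330*(-138) + 264))/(383500 + D(H(-6), 431)) = (226385 + (-330*(-138) + 264))/(383500 + (28 + 431 + 11*(25/3)**2)) = (226385 + (45540 + 264))/(383500 + (28 + 431 + 11*(625/9))) = (226385 + 45804)/(383500 + (28 + 431 + 6875/9)) = 272189/(383500 + 11006/9) = 272189/(3462506/9) = 272189*(9/3462506) = 2449701/3462506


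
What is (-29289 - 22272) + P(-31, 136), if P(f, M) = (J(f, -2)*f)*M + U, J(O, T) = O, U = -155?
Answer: 78980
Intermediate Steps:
P(f, M) = -155 + M*f² (P(f, M) = (f*f)*M - 155 = f²*M - 155 = M*f² - 155 = -155 + M*f²)
(-29289 - 22272) + P(-31, 136) = (-29289 - 22272) + (-155 + 136*(-31)²) = -51561 + (-155 + 136*961) = -51561 + (-155 + 130696) = -51561 + 130541 = 78980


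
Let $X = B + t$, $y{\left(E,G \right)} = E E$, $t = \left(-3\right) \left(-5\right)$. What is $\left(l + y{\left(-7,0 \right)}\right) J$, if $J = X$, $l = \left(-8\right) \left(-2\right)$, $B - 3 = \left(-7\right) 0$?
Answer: $1170$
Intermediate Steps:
$t = 15$
$y{\left(E,G \right)} = E^{2}$
$B = 3$ ($B = 3 - 0 = 3 + 0 = 3$)
$l = 16$
$X = 18$ ($X = 3 + 15 = 18$)
$J = 18$
$\left(l + y{\left(-7,0 \right)}\right) J = \left(16 + \left(-7\right)^{2}\right) 18 = \left(16 + 49\right) 18 = 65 \cdot 18 = 1170$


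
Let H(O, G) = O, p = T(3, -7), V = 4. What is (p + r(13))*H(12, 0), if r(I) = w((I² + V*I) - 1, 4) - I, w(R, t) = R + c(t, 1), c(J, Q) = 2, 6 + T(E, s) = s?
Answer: 2352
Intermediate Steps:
T(E, s) = -6 + s
p = -13 (p = -6 - 7 = -13)
w(R, t) = 2 + R (w(R, t) = R + 2 = 2 + R)
r(I) = 1 + I² + 3*I (r(I) = (2 + ((I² + 4*I) - 1)) - I = (2 + (-1 + I² + 4*I)) - I = (1 + I² + 4*I) - I = 1 + I² + 3*I)
(p + r(13))*H(12, 0) = (-13 + (1 + 13² + 3*13))*12 = (-13 + (1 + 169 + 39))*12 = (-13 + 209)*12 = 196*12 = 2352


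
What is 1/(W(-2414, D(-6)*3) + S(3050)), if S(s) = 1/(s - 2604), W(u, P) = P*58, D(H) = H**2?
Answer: 446/2793745 ≈ 0.00015964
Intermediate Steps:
W(u, P) = 58*P
S(s) = 1/(-2604 + s)
1/(W(-2414, D(-6)*3) + S(3050)) = 1/(58*((-6)**2*3) + 1/(-2604 + 3050)) = 1/(58*(36*3) + 1/446) = 1/(58*108 + 1/446) = 1/(6264 + 1/446) = 1/(2793745/446) = 446/2793745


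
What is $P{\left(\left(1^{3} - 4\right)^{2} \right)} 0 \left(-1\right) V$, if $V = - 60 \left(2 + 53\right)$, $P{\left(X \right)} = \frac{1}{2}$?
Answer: $0$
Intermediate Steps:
$P{\left(X \right)} = \frac{1}{2}$
$V = -3300$ ($V = \left(-60\right) 55 = -3300$)
$P{\left(\left(1^{3} - 4\right)^{2} \right)} 0 \left(-1\right) V = \frac{1}{2} \cdot 0 \left(-1\right) \left(-3300\right) = 0 \left(-1\right) \left(-3300\right) = 0 \left(-3300\right) = 0$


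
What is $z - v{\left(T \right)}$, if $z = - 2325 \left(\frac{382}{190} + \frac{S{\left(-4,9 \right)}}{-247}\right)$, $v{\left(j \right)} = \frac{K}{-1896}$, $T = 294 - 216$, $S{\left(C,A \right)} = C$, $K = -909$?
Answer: $- \frac{735656481}{156104} \approx -4712.6$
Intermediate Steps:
$T = 78$
$v{\left(j \right)} = \frac{303}{632}$ ($v{\left(j \right)} = - \frac{909}{-1896} = \left(-909\right) \left(- \frac{1}{1896}\right) = \frac{303}{632}$)
$z = - \frac{1163895}{247}$ ($z = - 2325 \left(\frac{382}{190} - \frac{4}{-247}\right) = - 2325 \left(382 \cdot \frac{1}{190} - - \frac{4}{247}\right) = - 2325 \left(\frac{191}{95} + \frac{4}{247}\right) = \left(-2325\right) \frac{2503}{1235} = - \frac{1163895}{247} \approx -4712.1$)
$z - v{\left(T \right)} = - \frac{1163895}{247} - \frac{303}{632} = - \frac{735656481}{156104}$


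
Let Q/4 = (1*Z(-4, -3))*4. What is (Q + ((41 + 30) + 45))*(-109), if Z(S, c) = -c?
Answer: -17876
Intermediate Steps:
Q = 48 (Q = 4*((1*(-1*(-3)))*4) = 4*((1*3)*4) = 4*(3*4) = 4*12 = 48)
(Q + ((41 + 30) + 45))*(-109) = (48 + ((41 + 30) + 45))*(-109) = (48 + (71 + 45))*(-109) = (48 + 116)*(-109) = 164*(-109) = -17876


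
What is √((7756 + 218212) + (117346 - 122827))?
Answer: √220487 ≈ 469.56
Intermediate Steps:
√((7756 + 218212) + (117346 - 122827)) = √(225968 - 5481) = √220487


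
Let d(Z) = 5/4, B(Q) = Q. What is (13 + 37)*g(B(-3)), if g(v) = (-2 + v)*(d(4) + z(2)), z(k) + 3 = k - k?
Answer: 875/2 ≈ 437.50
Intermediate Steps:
z(k) = -3 (z(k) = -3 + (k - k) = -3 + 0 = -3)
d(Z) = 5/4 (d(Z) = 5*(1/4) = 5/4)
g(v) = 7/2 - 7*v/4 (g(v) = (-2 + v)*(5/4 - 3) = (-2 + v)*(-7/4) = 7/2 - 7*v/4)
(13 + 37)*g(B(-3)) = (13 + 37)*(7/2 - 7/4*(-3)) = 50*(7/2 + 21/4) = 50*(35/4) = 875/2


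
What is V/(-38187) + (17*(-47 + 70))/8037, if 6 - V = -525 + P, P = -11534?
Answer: -3038344/11366997 ≈ -0.26730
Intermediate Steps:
V = 12065 (V = 6 - (-525 - 11534) = 6 - 1*(-12059) = 6 + 12059 = 12065)
V/(-38187) + (17*(-47 + 70))/8037 = 12065/(-38187) + (17*(-47 + 70))/8037 = 12065*(-1/38187) + (17*23)*(1/8037) = -12065/38187 + 391*(1/8037) = -12065/38187 + 391/8037 = -3038344/11366997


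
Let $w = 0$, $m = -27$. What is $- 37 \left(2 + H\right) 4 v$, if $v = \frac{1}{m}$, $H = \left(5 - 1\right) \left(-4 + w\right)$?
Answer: $- \frac{2072}{27} \approx -76.741$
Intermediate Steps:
$H = -16$ ($H = \left(5 - 1\right) \left(-4 + 0\right) = 4 \left(-4\right) = -16$)
$v = - \frac{1}{27}$ ($v = \frac{1}{-27} = - \frac{1}{27} \approx -0.037037$)
$- 37 \left(2 + H\right) 4 v = - 37 \left(2 - 16\right) 4 \left(- \frac{1}{27}\right) = - 37 \left(\left(-14\right) 4\right) \left(- \frac{1}{27}\right) = \left(-37\right) \left(-56\right) \left(- \frac{1}{27}\right) = 2072 \left(- \frac{1}{27}\right) = - \frac{2072}{27}$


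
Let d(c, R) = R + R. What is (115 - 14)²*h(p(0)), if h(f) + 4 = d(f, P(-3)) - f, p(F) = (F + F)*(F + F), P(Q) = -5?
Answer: -142814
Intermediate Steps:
p(F) = 4*F² (p(F) = (2*F)*(2*F) = 4*F²)
d(c, R) = 2*R
h(f) = -14 - f (h(f) = -4 + (2*(-5) - f) = -4 + (-10 - f) = -14 - f)
(115 - 14)²*h(p(0)) = (115 - 14)²*(-14 - 4*0²) = 101²*(-14 - 4*0) = 10201*(-14 - 1*0) = 10201*(-14 + 0) = 10201*(-14) = -142814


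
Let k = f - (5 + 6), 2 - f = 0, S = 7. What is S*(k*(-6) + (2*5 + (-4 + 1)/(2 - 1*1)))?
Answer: 427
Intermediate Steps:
f = 2 (f = 2 - 1*0 = 2 + 0 = 2)
k = -9 (k = 2 - (5 + 6) = 2 - 1*11 = 2 - 11 = -9)
S*(k*(-6) + (2*5 + (-4 + 1)/(2 - 1*1))) = 7*(-9*(-6) + (2*5 + (-4 + 1)/(2 - 1*1))) = 7*(54 + (10 - 3/(2 - 1))) = 7*(54 + (10 - 3/1)) = 7*(54 + (10 - 3*1)) = 7*(54 + (10 - 3)) = 7*(54 + 7) = 7*61 = 427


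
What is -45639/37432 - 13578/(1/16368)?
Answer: -8319063805767/37432 ≈ -2.2224e+8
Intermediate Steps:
-45639/37432 - 13578/(1/16368) = -45639*1/37432 - 13578/1/16368 = -45639/37432 - 13578*16368 = -45639/37432 - 222244704 = -8319063805767/37432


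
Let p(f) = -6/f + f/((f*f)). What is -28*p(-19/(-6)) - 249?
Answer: -3891/19 ≈ -204.79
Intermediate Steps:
p(f) = -5/f (p(f) = -6/f + f/(f²) = -6/f + f/f² = -6/f + 1/f = -5/f)
-28*p(-19/(-6)) - 249 = -(-140)/((-19/(-6))) - 249 = -(-140)/((-19*(-⅙))) - 249 = -(-140)/19/6 - 249 = -(-140)*6/19 - 249 = -28*(-30/19) - 249 = 840/19 - 249 = -3891/19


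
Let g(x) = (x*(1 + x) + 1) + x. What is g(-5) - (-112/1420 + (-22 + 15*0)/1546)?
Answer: 4416189/274415 ≈ 16.093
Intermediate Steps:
g(x) = 1 + x + x*(1 + x) (g(x) = (1 + x*(1 + x)) + x = 1 + x + x*(1 + x))
g(-5) - (-112/1420 + (-22 + 15*0)/1546) = (1 + (-5)² + 2*(-5)) - (-112/1420 + (-22 + 15*0)/1546) = (1 + 25 - 10) - (-112*1/1420 + (-22 + 0)*(1/1546)) = 16 - (-28/355 - 22*1/1546) = 16 - (-28/355 - 11/773) = 16 - 1*(-25549/274415) = 16 + 25549/274415 = 4416189/274415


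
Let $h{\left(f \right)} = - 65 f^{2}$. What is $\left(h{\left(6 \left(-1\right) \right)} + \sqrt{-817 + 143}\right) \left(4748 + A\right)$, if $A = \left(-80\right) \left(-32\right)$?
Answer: $-17100720 + 7308 i \sqrt{674} \approx -1.7101 \cdot 10^{7} + 1.8973 \cdot 10^{5} i$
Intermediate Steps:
$A = 2560$
$\left(h{\left(6 \left(-1\right) \right)} + \sqrt{-817 + 143}\right) \left(4748 + A\right) = \left(- 65 \left(6 \left(-1\right)\right)^{2} + \sqrt{-817 + 143}\right) \left(4748 + 2560\right) = \left(- 65 \left(-6\right)^{2} + \sqrt{-674}\right) 7308 = \left(\left(-65\right) 36 + i \sqrt{674}\right) 7308 = \left(-2340 + i \sqrt{674}\right) 7308 = -17100720 + 7308 i \sqrt{674}$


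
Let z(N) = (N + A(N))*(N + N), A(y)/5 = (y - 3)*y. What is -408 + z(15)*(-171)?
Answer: -4694358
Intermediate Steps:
A(y) = 5*y*(-3 + y) (A(y) = 5*((y - 3)*y) = 5*((-3 + y)*y) = 5*(y*(-3 + y)) = 5*y*(-3 + y))
z(N) = 2*N*(N + 5*N*(-3 + N)) (z(N) = (N + 5*N*(-3 + N))*(N + N) = (N + 5*N*(-3 + N))*(2*N) = 2*N*(N + 5*N*(-3 + N)))
-408 + z(15)*(-171) = -408 + (15**2*(-28 + 10*15))*(-171) = -408 + (225*(-28 + 150))*(-171) = -408 + (225*122)*(-171) = -408 + 27450*(-171) = -408 - 4693950 = -4694358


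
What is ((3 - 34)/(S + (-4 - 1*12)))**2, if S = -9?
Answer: 961/625 ≈ 1.5376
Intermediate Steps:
((3 - 34)/(S + (-4 - 1*12)))**2 = ((3 - 34)/(-9 + (-4 - 1*12)))**2 = (-31/(-9 + (-4 - 12)))**2 = (-31/(-9 - 16))**2 = (-31/(-25))**2 = (-31*(-1/25))**2 = (31/25)**2 = 961/625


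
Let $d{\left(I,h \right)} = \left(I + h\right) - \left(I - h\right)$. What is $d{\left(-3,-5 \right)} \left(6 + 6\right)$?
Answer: $-120$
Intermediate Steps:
$d{\left(I,h \right)} = 2 h$
$d{\left(-3,-5 \right)} \left(6 + 6\right) = 2 \left(-5\right) \left(6 + 6\right) = \left(-10\right) 12 = -120$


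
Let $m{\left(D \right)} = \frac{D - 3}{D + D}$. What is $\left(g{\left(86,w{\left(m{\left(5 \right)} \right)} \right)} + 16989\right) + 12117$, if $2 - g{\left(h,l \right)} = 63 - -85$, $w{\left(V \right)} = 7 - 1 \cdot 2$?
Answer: $28960$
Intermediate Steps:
$m{\left(D \right)} = \frac{-3 + D}{2 D}$
$w{\left(V \right)} = 5$ ($w{\left(V \right)} = 7 - 2 = 5$)
$g{\left(h,l \right)} = -146$ ($g{\left(h,l \right)} = 2 - \left(63 - -85\right) = 2 - \left(63 + 85\right) = 2 - 148 = -146$)
$\left(g{\left(86,w{\left(m{\left(5 \right)} \right)} \right)} + 16989\right) + 12117 = \left(-146 + 16989\right) + 12117 = 16843 + 12117 = 28960$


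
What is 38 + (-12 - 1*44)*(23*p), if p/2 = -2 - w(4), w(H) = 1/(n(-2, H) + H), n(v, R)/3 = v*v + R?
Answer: 5282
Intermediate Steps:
n(v, R) = 3*R + 3*v**2 (n(v, R) = 3*(v*v + R) = 3*(v**2 + R) = 3*(R + v**2) = 3*R + 3*v**2)
w(H) = 1/(12 + 4*H) (w(H) = 1/((3*H + 3*(-2)**2) + H) = 1/((3*H + 3*4) + H) = 1/((3*H + 12) + H) = 1/((12 + 3*H) + H) = 1/(12 + 4*H))
p = -57/14 (p = 2*(-2 - 1/(4*(3 + 4))) = 2*(-2 - 1/(4*7)) = 2*(-2 - 1*1/28) = 2*(-2 - 1/28) = 2*(-57/28) = -57/14 ≈ -4.0714)
38 + (-12 - 1*44)*(23*p) = 38 + (-12 - 1*44)*(23*(-57/14)) = 38 + (-12 - 44)*(-1311/14) = 38 - 56*(-1311/14) = 38 + 5244 = 5282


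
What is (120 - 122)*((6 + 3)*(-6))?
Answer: 108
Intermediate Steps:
(120 - 122)*((6 + 3)*(-6)) = -18*(-6) = -2*(-54) = 108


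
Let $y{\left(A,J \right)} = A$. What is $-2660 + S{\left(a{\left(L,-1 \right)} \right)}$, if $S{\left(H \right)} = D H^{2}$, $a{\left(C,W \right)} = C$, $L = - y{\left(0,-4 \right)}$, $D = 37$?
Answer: $-2660$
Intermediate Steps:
$L = 0$ ($L = \left(-1\right) 0 = 0$)
$S{\left(H \right)} = 37 H^{2}$
$-2660 + S{\left(a{\left(L,-1 \right)} \right)} = -2660 + 37 \cdot 0^{2} = -2660 + 37 \cdot 0 = -2660 + 0 = -2660$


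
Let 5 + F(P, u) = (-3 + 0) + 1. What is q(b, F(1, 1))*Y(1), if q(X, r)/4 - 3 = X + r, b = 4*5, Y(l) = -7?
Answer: -448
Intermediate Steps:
F(P, u) = -7 (F(P, u) = -5 + ((-3 + 0) + 1) = -5 + (-3 + 1) = -5 - 2 = -7)
b = 20
q(X, r) = 12 + 4*X + 4*r (q(X, r) = 12 + 4*(X + r) = 12 + (4*X + 4*r) = 12 + 4*X + 4*r)
q(b, F(1, 1))*Y(1) = (12 + 4*20 + 4*(-7))*(-7) = (12 + 80 - 28)*(-7) = 64*(-7) = -448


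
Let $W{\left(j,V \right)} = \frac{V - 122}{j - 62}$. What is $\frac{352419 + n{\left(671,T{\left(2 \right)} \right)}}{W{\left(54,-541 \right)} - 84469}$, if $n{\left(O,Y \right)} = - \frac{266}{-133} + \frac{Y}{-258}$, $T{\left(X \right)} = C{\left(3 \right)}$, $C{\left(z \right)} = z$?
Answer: $- \frac{121232820}{29028827} \approx -4.1763$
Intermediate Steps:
$W{\left(j,V \right)} = \frac{-122 + V}{-62 + j}$
$T{\left(X \right)} = 3$
$n{\left(O,Y \right)} = 2 - \frac{Y}{258}$ ($n{\left(O,Y \right)} = \left(-266\right) \left(- \frac{1}{133}\right) + Y \left(- \frac{1}{258}\right) = 2 - \frac{Y}{258}$)
$\frac{352419 + n{\left(671,T{\left(2 \right)} \right)}}{W{\left(54,-541 \right)} - 84469} = \frac{352419 + \left(2 - \frac{1}{86}\right)}{\frac{-122 - 541}{-62 + 54} - 84469} = \frac{352419 + \left(2 - \frac{1}{86}\right)}{\frac{1}{-8} \left(-663\right) - 84469} = \frac{352419 + \frac{171}{86}}{\left(- \frac{1}{8}\right) \left(-663\right) - 84469} = \frac{30308205}{86 \left(\frac{663}{8} - 84469\right)} = \frac{30308205}{86 \left(- \frac{675089}{8}\right)} = \frac{30308205}{86} \left(- \frac{8}{675089}\right) = - \frac{121232820}{29028827}$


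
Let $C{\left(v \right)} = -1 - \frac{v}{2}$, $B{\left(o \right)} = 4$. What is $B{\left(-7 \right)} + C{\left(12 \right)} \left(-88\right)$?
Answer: $620$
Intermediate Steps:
$C{\left(v \right)} = -1 - \frac{v}{2}$ ($C{\left(v \right)} = -1 - v \frac{1}{2} = -1 - \frac{v}{2}$)
$B{\left(-7 \right)} + C{\left(12 \right)} \left(-88\right) = 4 + \left(-1 - 6\right) \left(-88\right) = 4 - -616 = 4 + 616 = 620$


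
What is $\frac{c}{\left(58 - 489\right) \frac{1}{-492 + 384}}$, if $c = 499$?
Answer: $\frac{53892}{431} \approx 125.04$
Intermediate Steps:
$\frac{c}{\left(58 - 489\right) \frac{1}{-492 + 384}} = \frac{499}{\left(58 - 489\right) \frac{1}{-492 + 384}} = \frac{499}{\left(-431\right) \frac{1}{-108}} = \frac{499}{\left(-431\right) \left(- \frac{1}{108}\right)} = \frac{499}{\frac{431}{108}} = 499 \cdot \frac{108}{431} = \frac{53892}{431}$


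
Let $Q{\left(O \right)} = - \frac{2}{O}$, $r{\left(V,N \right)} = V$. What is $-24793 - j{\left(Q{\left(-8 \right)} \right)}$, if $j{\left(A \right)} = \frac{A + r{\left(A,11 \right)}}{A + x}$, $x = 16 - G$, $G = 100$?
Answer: $- \frac{8305653}{335} \approx -24793.0$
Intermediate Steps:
$x = -84$ ($x = 16 - 100 = -84$)
$j{\left(A \right)} = \frac{2 A}{-84 + A}$ ($j{\left(A \right)} = \frac{A + A}{A - 84} = \frac{2 A}{-84 + A}$)
$-24793 - j{\left(Q{\left(-8 \right)} \right)} = -24793 - \frac{2 \left(- \frac{2}{-8}\right)}{-84 - \frac{2}{-8}} = -24793 - \frac{2 \left(\left(-2\right) \left(- \frac{1}{8}\right)\right)}{-84 - - \frac{1}{4}} = -24793 - 2 \cdot \frac{1}{4} \frac{1}{-84 + \frac{1}{4}} = -24793 - 2 \cdot \frac{1}{4} \frac{1}{- \frac{335}{4}} = -24793 - 2 \cdot \frac{1}{4} \left(- \frac{4}{335}\right) = -24793 - - \frac{2}{335} = -24793 + \frac{2}{335} = - \frac{8305653}{335}$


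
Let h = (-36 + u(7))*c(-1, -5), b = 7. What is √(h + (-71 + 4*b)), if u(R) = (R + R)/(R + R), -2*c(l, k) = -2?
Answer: I*√78 ≈ 8.8318*I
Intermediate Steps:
c(l, k) = 1 (c(l, k) = -½*(-2) = 1)
u(R) = 1 (u(R) = (2*R)/((2*R)) = (2*R)*(1/(2*R)) = 1)
h = -35 (h = (-36 + 1)*1 = -35*1 = -35)
√(h + (-71 + 4*b)) = √(-35 + (-71 + 4*7)) = √(-35 + (-71 + 28)) = √(-35 - 43) = √(-78) = I*√78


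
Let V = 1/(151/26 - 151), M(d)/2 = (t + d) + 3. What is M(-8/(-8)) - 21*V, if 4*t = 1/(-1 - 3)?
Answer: 242193/30200 ≈ 8.0196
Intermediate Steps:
t = -1/16 (t = 1/(4*(-1 - 3)) = (¼)/(-4) = (¼)*(-¼) = -1/16 ≈ -0.062500)
M(d) = 47/8 + 2*d (M(d) = 2*((-1/16 + d) + 3) = 2*(47/16 + d) = 47/8 + 2*d)
V = -26/3775 (V = 1/(151*(1/26) - 151) = 1/(151/26 - 151) = 1/(-3775/26) = -26/3775 ≈ -0.0068874)
M(-8/(-8)) - 21*V = (47/8 + 2*(-8/(-8))) - 21*(-26/3775) = (47/8 + 2*(-8*(-⅛))) + 546/3775 = (47/8 + 2*1) + 546/3775 = (47/8 + 2) + 546/3775 = 63/8 + 546/3775 = 242193/30200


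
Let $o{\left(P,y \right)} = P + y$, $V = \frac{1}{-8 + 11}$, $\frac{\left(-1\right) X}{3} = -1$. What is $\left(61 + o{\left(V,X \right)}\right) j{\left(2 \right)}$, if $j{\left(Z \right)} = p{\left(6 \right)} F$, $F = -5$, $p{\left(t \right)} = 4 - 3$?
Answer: $- \frac{965}{3} \approx -321.67$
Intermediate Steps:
$p{\left(t \right)} = 1$
$X = 3$ ($X = \left(-3\right) \left(-1\right) = 3$)
$j{\left(Z \right)} = -5$ ($j{\left(Z \right)} = 1 \left(-5\right) = -5$)
$V = \frac{1}{3} \approx 0.33333$
$\left(61 + o{\left(V,X \right)}\right) j{\left(2 \right)} = \left(61 + \left(\frac{1}{3} + 3\right)\right) \left(-5\right) = \left(61 + \frac{10}{3}\right) \left(-5\right) = \frac{193}{3} \left(-5\right) = - \frac{965}{3}$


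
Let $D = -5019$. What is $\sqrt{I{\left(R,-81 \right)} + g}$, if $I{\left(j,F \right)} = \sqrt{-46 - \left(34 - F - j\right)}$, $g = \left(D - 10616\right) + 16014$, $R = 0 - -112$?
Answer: $\sqrt{379 + 7 i} \approx 19.469 + 0.1798 i$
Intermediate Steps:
$R = 112$ ($R = 0 + 112 = 112$)
$g = 379$ ($g = \left(-5019 - 10616\right) + 16014 = -15635 + 16014 = 379$)
$I{\left(j,F \right)} = \sqrt{-80 + F + j}$ ($I{\left(j,F \right)} = \sqrt{-46 - \left(34 - F - j\right)} = \sqrt{-46 + \left(-34 + F + j\right)} = \sqrt{-80 + F + j}$)
$\sqrt{I{\left(R,-81 \right)} + g} = \sqrt{\sqrt{-80 - 81 + 112} + 379} = \sqrt{\sqrt{-49} + 379} = \sqrt{7 i + 379} = \sqrt{379 + 7 i}$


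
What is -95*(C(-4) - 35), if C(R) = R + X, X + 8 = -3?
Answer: 4750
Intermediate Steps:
X = -11 (X = -8 - 3 = -11)
C(R) = -11 + R (C(R) = R - 11 = -11 + R)
-95*(C(-4) - 35) = -95*((-11 - 4) - 35) = -95*(-15 - 35) = -95*(-50) = 4750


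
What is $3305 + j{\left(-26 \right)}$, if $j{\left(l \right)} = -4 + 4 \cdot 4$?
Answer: $3317$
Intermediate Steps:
$j{\left(l \right)} = 12$ ($j{\left(l \right)} = -4 + 16 = 12$)
$3305 + j{\left(-26 \right)} = 3305 + 12 = 3317$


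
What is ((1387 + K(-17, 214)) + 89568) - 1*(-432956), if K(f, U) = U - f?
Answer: 524142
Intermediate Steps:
((1387 + K(-17, 214)) + 89568) - 1*(-432956) = ((1387 + (214 - 1*(-17))) + 89568) - 1*(-432956) = ((1387 + (214 + 17)) + 89568) + 432956 = ((1387 + 231) + 89568) + 432956 = (1618 + 89568) + 432956 = 91186 + 432956 = 524142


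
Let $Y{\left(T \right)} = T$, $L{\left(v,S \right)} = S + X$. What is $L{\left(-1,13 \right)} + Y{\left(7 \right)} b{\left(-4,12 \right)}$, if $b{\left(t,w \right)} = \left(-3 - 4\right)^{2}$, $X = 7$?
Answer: $363$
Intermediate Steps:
$L{\left(v,S \right)} = 7 + S$ ($L{\left(v,S \right)} = S + 7 = 7 + S$)
$b{\left(t,w \right)} = 49$ ($b{\left(t,w \right)} = \left(-7\right)^{2} = 49$)
$L{\left(-1,13 \right)} + Y{\left(7 \right)} b{\left(-4,12 \right)} = \left(7 + 13\right) + 7 \cdot 49 = 20 + 343 = 363$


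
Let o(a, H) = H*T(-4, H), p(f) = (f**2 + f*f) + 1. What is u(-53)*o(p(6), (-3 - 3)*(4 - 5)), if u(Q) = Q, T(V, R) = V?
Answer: 1272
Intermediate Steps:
p(f) = 1 + 2*f**2 (p(f) = (f**2 + f**2) + 1 = 2*f**2 + 1 = 1 + 2*f**2)
o(a, H) = -4*H (o(a, H) = H*(-4) = -4*H)
u(-53)*o(p(6), (-3 - 3)*(4 - 5)) = -(-212)*(-3 - 3)*(4 - 5) = -(-212)*(-6*(-1)) = -(-212)*6 = -53*(-24) = 1272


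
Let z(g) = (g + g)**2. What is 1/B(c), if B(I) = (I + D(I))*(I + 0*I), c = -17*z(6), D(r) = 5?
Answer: 1/5980464 ≈ 1.6721e-7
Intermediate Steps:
z(g) = 4*g**2 (z(g) = (2*g)**2 = 4*g**2)
c = -2448 (c = -17*4*6**2 = -17*4*36 = -17*144 = -1*2448 = -2448)
B(I) = I*(5 + I) (B(I) = (I + 5)*(I + 0*I) = (5 + I)*(I + 0) = (5 + I)*I = I*(5 + I))
1/B(c) = 1/(-2448*(5 - 2448)) = 1/(-2448*(-2443)) = 1/5980464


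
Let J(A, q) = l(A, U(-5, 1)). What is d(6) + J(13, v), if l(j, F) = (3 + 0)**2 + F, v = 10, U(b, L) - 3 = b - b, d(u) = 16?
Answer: 28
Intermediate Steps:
U(b, L) = 3 (U(b, L) = 3 + (b - b) = 3 + 0 = 3)
l(j, F) = 9 + F (l(j, F) = 3**2 + F = 9 + F)
J(A, q) = 12 (J(A, q) = 9 + 3 = 12)
d(6) + J(13, v) = 16 + 12 = 28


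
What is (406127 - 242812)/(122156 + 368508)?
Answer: 163315/490664 ≈ 0.33284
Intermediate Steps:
(406127 - 242812)/(122156 + 368508) = 163315/490664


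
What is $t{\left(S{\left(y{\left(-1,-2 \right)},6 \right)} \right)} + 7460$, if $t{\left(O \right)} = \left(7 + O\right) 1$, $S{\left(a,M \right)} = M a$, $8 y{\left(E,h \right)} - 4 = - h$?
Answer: $\frac{14943}{2} \approx 7471.5$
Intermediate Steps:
$y{\left(E,h \right)} = \frac{1}{2} - \frac{h}{8}$ ($y{\left(E,h \right)} = \frac{1}{2} + \frac{\left(-1\right) h}{8} = \frac{1}{2} - \frac{h}{8}$)
$t{\left(O \right)} = 7 + O$
$t{\left(S{\left(y{\left(-1,-2 \right)},6 \right)} \right)} + 7460 = \left(7 + 6 \left(\frac{1}{2} - - \frac{1}{4}\right)\right) + 7460 = \left(7 + 6 \left(\frac{1}{2} + \frac{1}{4}\right)\right) + 7460 = \left(7 + 6 \cdot \frac{3}{4}\right) + 7460 = \left(7 + \frac{9}{2}\right) + 7460 = \frac{23}{2} + 7460 = \frac{14943}{2}$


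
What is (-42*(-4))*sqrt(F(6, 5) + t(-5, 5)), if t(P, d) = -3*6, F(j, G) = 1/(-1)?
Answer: 168*I*sqrt(19) ≈ 732.29*I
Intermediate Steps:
F(j, G) = -1
t(P, d) = -18
(-42*(-4))*sqrt(F(6, 5) + t(-5, 5)) = (-42*(-4))*sqrt(-1 - 18) = 168*sqrt(-19) = 168*(I*sqrt(19)) = 168*I*sqrt(19)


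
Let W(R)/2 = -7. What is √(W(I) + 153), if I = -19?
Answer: √139 ≈ 11.790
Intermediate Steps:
W(R) = -14 (W(R) = 2*(-7) = -14)
√(W(I) + 153) = √(-14 + 153) = √139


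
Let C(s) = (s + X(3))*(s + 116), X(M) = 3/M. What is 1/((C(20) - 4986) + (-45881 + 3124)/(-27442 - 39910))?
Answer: -67352/143417003 ≈ -0.00046962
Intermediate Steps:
C(s) = (1 + s)*(116 + s) (C(s) = (s + 3/3)*(s + 116) = (s + 3*(⅓))*(116 + s) = (s + 1)*(116 + s) = (1 + s)*(116 + s))
1/((C(20) - 4986) + (-45881 + 3124)/(-27442 - 39910)) = 1/(((116 + 20² + 117*20) - 4986) + (-45881 + 3124)/(-27442 - 39910)) = 1/(((116 + 400 + 2340) - 4986) - 42757/(-67352)) = 1/((2856 - 4986) - 42757*(-1/67352)) = 1/(-2130 + 42757/67352) = 1/(-143417003/67352) = -67352/143417003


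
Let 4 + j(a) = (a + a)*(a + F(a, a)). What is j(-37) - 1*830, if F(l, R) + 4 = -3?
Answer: 2422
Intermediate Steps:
F(l, R) = -7 (F(l, R) = -4 - 3 = -7)
j(a) = -4 + 2*a*(-7 + a) (j(a) = -4 + (a + a)*(a - 7) = -4 + (2*a)*(-7 + a) = -4 + 2*a*(-7 + a))
j(-37) - 1*830 = (-4 - 14*(-37) + 2*(-37)**2) - 1*830 = (-4 + 518 + 2*1369) - 830 = (-4 + 518 + 2738) - 830 = 3252 - 830 = 2422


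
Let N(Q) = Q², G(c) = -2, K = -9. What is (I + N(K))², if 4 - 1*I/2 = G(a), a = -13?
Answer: 8649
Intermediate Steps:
I = 12 (I = 8 - 2*(-2) = 8 + 4 = 12)
(I + N(K))² = (12 + (-9)²)² = (12 + 81)² = 93² = 8649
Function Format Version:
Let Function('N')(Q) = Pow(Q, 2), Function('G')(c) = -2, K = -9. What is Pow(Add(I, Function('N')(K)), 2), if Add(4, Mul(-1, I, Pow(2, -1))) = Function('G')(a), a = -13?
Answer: 8649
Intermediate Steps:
I = 12 (I = Add(8, Mul(-2, -2)) = Add(8, 4) = 12)
Pow(Add(I, Function('N')(K)), 2) = Pow(Add(12, Pow(-9, 2)), 2) = Pow(Add(12, 81), 2) = Pow(93, 2) = 8649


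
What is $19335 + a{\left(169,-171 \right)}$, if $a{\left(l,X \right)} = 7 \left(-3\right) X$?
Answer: $22926$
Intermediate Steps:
$a{\left(l,X \right)} = - 21 X$
$19335 + a{\left(169,-171 \right)} = 19335 - -3591 = 19335 + 3591 = 22926$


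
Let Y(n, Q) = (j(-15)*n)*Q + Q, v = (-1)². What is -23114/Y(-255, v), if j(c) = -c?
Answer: 11557/1912 ≈ 6.0445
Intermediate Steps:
v = 1
Y(n, Q) = Q + 15*Q*n (Y(n, Q) = ((-1*(-15))*n)*Q + Q = (15*n)*Q + Q = 15*Q*n + Q = Q + 15*Q*n)
-23114/Y(-255, v) = -23114/(1 + 15*(-255)) = -23114/(1 - 3825) = -23114/(1*(-3824)) = -23114/(-3824) = -23114*(-1/3824) = 11557/1912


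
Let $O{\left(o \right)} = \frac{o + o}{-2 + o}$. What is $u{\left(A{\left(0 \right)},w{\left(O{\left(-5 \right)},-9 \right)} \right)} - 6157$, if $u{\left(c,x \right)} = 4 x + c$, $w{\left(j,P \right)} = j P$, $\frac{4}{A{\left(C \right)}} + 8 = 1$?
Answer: $-6209$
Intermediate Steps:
$O{\left(o \right)} = \frac{2 o}{-2 + o}$
$A{\left(C \right)} = - \frac{4}{7}$ ($A{\left(C \right)} = \frac{4}{-8 + 1} = \frac{4}{-7} = 4 \left(- \frac{1}{7}\right) = - \frac{4}{7}$)
$w{\left(j,P \right)} = P j$
$u{\left(c,x \right)} = c + 4 x$
$u{\left(A{\left(0 \right)},w{\left(O{\left(-5 \right)},-9 \right)} \right)} - 6157 = \left(- \frac{4}{7} + 4 \left(- 9 \cdot 2 \left(-5\right) \frac{1}{-2 - 5}\right)\right) - 6157 = \left(- \frac{4}{7} + 4 \left(- 9 \cdot 2 \left(-5\right) \frac{1}{-7}\right)\right) - 6157 = \left(- \frac{4}{7} + 4 \left(- 9 \cdot 2 \left(-5\right) \left(- \frac{1}{7}\right)\right)\right) - 6157 = \left(- \frac{4}{7} + 4 \left(\left(-9\right) \frac{10}{7}\right)\right) - 6157 = \left(- \frac{4}{7} + 4 \left(- \frac{90}{7}\right)\right) - 6157 = \left(- \frac{4}{7} - \frac{360}{7}\right) - 6157 = -52 - 6157 = -6209$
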